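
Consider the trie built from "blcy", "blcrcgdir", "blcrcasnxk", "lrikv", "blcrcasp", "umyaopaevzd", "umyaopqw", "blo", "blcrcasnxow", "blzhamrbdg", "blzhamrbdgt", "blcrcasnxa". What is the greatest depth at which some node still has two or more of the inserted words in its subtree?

Look for the deepest trie node that still has at least two words in its subtree.
"blzhamrbdg" and "blzhamrbdgt" agree on "blzhamrbdg" (10 characters) before diverging; nothing deeper is shared.
Longest shared-prefix length: 10

10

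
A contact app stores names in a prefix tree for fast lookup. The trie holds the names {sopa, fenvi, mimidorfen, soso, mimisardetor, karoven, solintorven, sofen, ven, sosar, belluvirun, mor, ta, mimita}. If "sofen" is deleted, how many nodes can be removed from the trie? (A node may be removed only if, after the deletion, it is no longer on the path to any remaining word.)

3

After clearing the end-marker at "sofen", prune upward until reaching a node still needed by another word.
The suffix "fen" (3 nodes) is used only by "sofen"; the node for "so" still has the child "p", so pruning stops there.
Nodes removed: 3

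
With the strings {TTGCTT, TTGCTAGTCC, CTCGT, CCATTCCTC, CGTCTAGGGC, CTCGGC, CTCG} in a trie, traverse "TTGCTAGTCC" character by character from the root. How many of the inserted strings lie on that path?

Traverse "TTGCTAGTCC" character by character; count nodes along the way that are marked as word ends.
Prefixes of the query that are stored words: "TTGCTAGTCC"
Count: 1

1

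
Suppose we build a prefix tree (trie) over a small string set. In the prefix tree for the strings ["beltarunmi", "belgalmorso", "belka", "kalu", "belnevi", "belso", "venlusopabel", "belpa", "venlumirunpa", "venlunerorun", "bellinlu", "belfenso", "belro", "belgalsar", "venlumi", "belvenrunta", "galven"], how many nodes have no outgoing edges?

16

A leaf is a node with no children — equivalently, the end of a word that is not a proper prefix of any other stored word.
Those words: "belfenso", "belgalmorso", "belgalsar", "belka", "bellinlu", "belnevi", "belpa", "belro", "belso", "beltarunmi", "belvenrunta", "galven", "kalu", "venlumirunpa", "venlunerorun", "venlusopabel"
Leaf count: 16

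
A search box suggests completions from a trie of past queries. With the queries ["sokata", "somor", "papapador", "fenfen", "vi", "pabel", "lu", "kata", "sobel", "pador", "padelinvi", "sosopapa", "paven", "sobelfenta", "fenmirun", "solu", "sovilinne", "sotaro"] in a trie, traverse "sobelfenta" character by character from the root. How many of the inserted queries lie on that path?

Check each prefix of "sobelfenta" against the stored set — each match is an end-marker on the path.
Prefixes of the query that are stored words: "sobel", "sobelfenta"
Count: 2

2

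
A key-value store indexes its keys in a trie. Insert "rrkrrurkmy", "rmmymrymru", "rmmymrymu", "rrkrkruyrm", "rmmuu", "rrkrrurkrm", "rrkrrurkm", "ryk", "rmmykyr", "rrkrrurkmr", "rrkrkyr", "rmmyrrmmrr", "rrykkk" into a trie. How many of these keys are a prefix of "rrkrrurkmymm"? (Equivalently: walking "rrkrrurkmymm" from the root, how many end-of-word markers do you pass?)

Traverse "rrkrrurkmymm" character by character; count nodes along the way that are marked as word ends.
Prefixes of the query that are stored words: "rrkrrurkm", "rrkrrurkmy"
Count: 2

2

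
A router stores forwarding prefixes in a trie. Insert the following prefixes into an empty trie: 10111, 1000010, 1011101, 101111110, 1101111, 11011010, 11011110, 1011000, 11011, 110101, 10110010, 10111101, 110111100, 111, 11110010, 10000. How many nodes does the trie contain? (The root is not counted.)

42

Insert word by word; a character creates a node only if that edge doesn't already exist:
  "10111" → 5 new (1, 0, 1, 1, 1)
  "1000010" → prefix "10" already present; 5 new (0, 0, 0, 1, 0)
  "1011101" → prefix "10111" already present; 2 new (0, 1)
  "101111110" → prefix "10111" already present; 4 new (1, 1, 1, 0)
  "1101111" → prefix "1" already present; 6 new (1, 0, 1, 1, 1, 1)
  "11011010" → prefix "11011" already present; 3 new (0, 1, 0)
  "11011110" → prefix "1101111" already present; 1 new (0)
  "1011000" → prefix "1011" already present; 3 new (0, 0, 0)
  "11011" → prefix "11011" already present; 0 new (none)
  "110101" → prefix "1101" already present; 2 new (0, 1)
  "10110010" → prefix "101100" already present; 2 new (1, 0)
  "10111101" → prefix "101111" already present; 2 new (0, 1)
  "110111100" → prefix "11011110" already present; 1 new (0)
  "111" → prefix "11" already present; 1 new (1)
  "11110010" → prefix "111" already present; 5 new (1, 0, 0, 1, 0)
  "10000" → prefix "10000" already present; 0 new (none)
Total nodes = 5 + 5 + 2 + 4 + 6 + 3 + 1 + 3 + 0 + 2 + 2 + 2 + 1 + 1 + 5 + 0 = 42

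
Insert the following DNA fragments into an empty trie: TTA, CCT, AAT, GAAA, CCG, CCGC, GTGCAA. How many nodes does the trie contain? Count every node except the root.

20

For each word, the new-node count is its length minus the longest prefix already in the trie:
  "TTA" → 3 new (T, T, A)
  "CCT" → 3 new (C, C, T)
  "AAT" → 3 new (A, A, T)
  "GAAA" → 4 new (G, A, A, A)
  "CCG" → prefix "CC" already present; 1 new (G)
  "CCGC" → prefix "CCG" already present; 1 new (C)
  "GTGCAA" → prefix "G" already present; 5 new (T, G, C, A, A)
Total nodes = 3 + 3 + 3 + 4 + 1 + 1 + 5 = 20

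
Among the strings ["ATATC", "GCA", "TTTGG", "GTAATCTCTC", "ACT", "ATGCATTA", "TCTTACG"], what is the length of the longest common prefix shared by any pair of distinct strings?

2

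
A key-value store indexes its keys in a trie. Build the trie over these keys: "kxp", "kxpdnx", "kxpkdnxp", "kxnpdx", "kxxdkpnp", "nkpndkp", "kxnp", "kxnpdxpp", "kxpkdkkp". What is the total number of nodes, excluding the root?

33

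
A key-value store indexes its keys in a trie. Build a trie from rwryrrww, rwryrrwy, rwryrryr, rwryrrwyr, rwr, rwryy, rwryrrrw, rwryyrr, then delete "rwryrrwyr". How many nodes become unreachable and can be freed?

After clearing the end-marker at "rwryrrwyr", prune upward until reaching a node still needed by another word.
The suffix "r" (1 node) is used only by "rwryrrwyr"; "rwryrrwy" is itself a stored word, so pruning stops there.
Nodes removed: 1

1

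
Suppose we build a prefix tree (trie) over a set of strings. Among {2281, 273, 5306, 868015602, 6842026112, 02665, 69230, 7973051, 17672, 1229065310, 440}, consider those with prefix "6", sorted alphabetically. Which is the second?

Filter for "6…" and sort: "6842026112", "69230"
The 2nd is 69230.

69230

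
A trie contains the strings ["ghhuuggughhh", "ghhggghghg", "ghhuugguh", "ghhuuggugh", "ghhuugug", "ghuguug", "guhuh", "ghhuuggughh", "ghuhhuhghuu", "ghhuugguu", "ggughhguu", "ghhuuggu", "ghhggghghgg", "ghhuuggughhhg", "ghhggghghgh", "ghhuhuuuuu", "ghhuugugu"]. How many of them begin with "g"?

17

Filter for entries beginning with "g":
Matches: "ggughhguu", "ghhggghghg", "ghhggghghgg", "ghhggghghgh", "ghhuhuuuuu", "ghhuuggu", "ghhuuggugh", "ghhuuggughh", "ghhuuggughhh", "ghhuuggughhhg", "ghhuugguh", "ghhuugguu", "ghhuugug", "ghhuugugu", "ghuguug", "ghuhhuhghuu", "guhuh"
Count: 17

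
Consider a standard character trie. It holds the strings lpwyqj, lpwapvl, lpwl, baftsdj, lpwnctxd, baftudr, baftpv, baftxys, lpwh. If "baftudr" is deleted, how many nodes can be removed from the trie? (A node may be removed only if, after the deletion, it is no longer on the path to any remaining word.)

3

Walk "baftudr" from the leaf back toward the root, removing each node that no remaining word uses.
The suffix "udr" (3 nodes) is used only by "baftudr"; the node for "baft" still has the child "s", so pruning stops there.
Nodes removed: 3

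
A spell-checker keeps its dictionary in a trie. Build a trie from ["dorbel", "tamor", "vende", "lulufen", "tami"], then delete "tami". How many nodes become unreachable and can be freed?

Walk "tami" from the leaf back toward the root, removing each node that no remaining word uses.
The suffix "i" (1 node) is used only by "tami"; the node for "tam" still has the child "o", so pruning stops there.
Nodes removed: 1

1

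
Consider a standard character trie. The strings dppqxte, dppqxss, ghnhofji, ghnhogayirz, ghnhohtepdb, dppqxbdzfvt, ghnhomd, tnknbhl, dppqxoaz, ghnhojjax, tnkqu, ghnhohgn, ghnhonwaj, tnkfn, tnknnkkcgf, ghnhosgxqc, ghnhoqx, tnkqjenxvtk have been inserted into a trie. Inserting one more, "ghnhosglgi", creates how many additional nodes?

3

The longest prefix of "ghnhosglgi" already in the trie is "ghnhosg" (length 7).
Each of the 3 remaining characters creates one node.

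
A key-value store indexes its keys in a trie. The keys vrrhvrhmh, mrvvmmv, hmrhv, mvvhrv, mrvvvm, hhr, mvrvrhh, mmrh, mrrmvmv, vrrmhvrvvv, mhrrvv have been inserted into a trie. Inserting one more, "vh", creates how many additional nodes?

Walking "vh" from the root, the first 1 characters ("v") follow existing edges; "h" is the first miss.
Each of the 1 remaining characters creates one node.

1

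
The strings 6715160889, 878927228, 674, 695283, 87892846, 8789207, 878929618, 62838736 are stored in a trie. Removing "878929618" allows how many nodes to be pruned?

4

A node on "878929618"'s path can go only if nothing else ends at it or branches off below it.
The suffix "9618" (4 nodes) is used only by "878929618"; the node for "87892" still has the child "7", so pruning stops there.
Nodes removed: 4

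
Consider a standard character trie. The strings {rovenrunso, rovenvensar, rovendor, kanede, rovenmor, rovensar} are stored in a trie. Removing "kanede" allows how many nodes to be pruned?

Walk "kanede" from the leaf back toward the root, removing each node that no remaining word uses.
No other word shares any prefix with "kanede", so all 6 of its nodes go.
Nodes removed: 6

6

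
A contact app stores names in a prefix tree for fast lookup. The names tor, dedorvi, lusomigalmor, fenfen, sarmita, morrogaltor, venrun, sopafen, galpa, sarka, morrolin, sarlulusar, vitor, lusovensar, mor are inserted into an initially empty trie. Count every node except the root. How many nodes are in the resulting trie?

Count nodes per top-level branch (shared prefixes stored once):
  'd'-branch (dedorvi): 7 nodes
  'f'-branch (fenfen): 6 nodes
  'g'-branch (galpa): 5 nodes
  'l'-branch (lusomigalmor, lusovensar): 18 nodes
  'm'-branch (mor, morrogaltor, morrolin): 14 nodes
  's'-branch (sarka, sarlulusar, sarmita, sopafen): 22 nodes
  't'-branch (tor): 3 nodes
  'v'-branch (venrun, vitor): 10 nodes
Sum: 85

85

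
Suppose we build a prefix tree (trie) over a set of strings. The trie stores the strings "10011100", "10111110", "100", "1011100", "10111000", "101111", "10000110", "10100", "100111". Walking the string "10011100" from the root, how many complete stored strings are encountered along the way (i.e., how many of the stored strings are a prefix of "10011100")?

3

Walk "10011100" from the root; an end-of-word marker is hit whenever a stored word is a prefix of "10011100".
Prefixes of the query that are stored words: "100", "100111", "10011100"
Count: 3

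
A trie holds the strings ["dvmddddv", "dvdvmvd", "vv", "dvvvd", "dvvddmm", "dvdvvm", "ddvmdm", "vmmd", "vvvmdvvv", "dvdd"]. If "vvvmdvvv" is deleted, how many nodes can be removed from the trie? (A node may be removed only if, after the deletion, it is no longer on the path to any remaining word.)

A node on "vvvmdvvv"'s path can go only if nothing else ends at it or branches off below it.
The suffix "vmdvvv" (6 nodes) is used only by "vvvmdvvv"; "vv" is itself a stored word, so pruning stops there.
Nodes removed: 6

6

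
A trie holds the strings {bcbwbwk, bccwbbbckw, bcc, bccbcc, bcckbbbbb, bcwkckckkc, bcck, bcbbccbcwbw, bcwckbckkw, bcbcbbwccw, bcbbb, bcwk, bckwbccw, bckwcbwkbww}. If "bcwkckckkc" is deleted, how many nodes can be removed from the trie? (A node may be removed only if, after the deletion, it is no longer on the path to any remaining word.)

6

After clearing the end-marker at "bcwkckckkc", prune upward until reaching a node still needed by another word.
The suffix "ckckkc" (6 nodes) is used only by "bcwkckckkc"; "bcwk" is itself a stored word, so pruning stops there.
Nodes removed: 6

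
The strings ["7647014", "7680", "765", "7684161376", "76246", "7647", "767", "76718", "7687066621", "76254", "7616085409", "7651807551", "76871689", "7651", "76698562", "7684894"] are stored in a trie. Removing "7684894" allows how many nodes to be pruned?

3

A node on "7684894"'s path can go only if nothing else ends at it or branches off below it.
The suffix "894" (3 nodes) is used only by "7684894"; the node for "7684" still has the child "1", so pruning stops there.
Nodes removed: 3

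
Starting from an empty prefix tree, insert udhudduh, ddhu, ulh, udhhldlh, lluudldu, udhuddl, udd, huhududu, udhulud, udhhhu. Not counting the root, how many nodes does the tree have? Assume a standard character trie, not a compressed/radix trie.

Insert word by word; a character creates a node only if that edge doesn't already exist:
  "udhudduh" → 8 new (u, d, h, u, d, d, u, h)
  "ddhu" → 4 new (d, d, h, u)
  "ulh" → prefix "u" already present; 2 new (l, h)
  "udhhldlh" → prefix "udh" already present; 5 new (h, l, d, l, h)
  "lluudldu" → 8 new (l, l, u, u, d, l, d, u)
  "udhuddl" → prefix "udhudd" already present; 1 new (l)
  "udd" → prefix "ud" already present; 1 new (d)
  "huhududu" → 8 new (h, u, h, u, d, u, d, u)
  "udhulud" → prefix "udhu" already present; 3 new (l, u, d)
  "udhhhu" → prefix "udhh" already present; 2 new (h, u)
Total nodes = 8 + 4 + 2 + 5 + 8 + 1 + 1 + 8 + 3 + 2 = 42

42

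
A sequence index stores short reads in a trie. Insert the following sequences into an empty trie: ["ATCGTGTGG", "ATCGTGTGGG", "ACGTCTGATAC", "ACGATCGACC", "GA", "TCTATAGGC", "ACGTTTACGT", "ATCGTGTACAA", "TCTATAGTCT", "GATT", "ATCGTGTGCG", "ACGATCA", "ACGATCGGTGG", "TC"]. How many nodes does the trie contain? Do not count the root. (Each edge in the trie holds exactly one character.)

60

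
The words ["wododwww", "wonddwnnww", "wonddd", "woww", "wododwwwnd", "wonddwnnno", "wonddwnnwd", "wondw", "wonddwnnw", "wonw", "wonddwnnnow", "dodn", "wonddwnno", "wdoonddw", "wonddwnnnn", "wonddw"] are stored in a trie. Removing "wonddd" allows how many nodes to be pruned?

1

Walk "wonddd" from the leaf back toward the root, removing each node that no remaining word uses.
The suffix "d" (1 node) is used only by "wonddd"; the node for "wondd" still has the child "w", so pruning stops there.
Nodes removed: 1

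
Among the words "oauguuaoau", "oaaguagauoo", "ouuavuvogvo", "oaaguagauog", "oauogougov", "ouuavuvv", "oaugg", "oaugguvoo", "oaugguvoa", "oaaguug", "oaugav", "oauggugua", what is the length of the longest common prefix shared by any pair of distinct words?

10

The deepest shared node is where two words last agree before diverging.
"oaaguagauog" and "oaaguagauoo" agree on "oaaguagauo" (10 characters) before diverging; nothing deeper is shared.
Longest shared-prefix length: 10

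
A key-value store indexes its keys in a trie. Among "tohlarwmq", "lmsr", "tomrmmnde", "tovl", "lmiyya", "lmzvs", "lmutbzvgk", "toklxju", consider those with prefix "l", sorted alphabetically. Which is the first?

DFS of the "l" subtree visits, in order: "lmiyya", "lmsr", "lmutbzvgk", "lmzvs"
Position 1: lmiyya

lmiyya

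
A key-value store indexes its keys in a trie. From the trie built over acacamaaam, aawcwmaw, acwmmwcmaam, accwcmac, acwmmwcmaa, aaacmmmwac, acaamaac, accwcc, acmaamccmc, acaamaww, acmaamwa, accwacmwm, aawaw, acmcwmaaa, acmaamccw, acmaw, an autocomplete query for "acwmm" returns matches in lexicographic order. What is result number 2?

Words with prefix "acwmm", in lexicographic order: "acwmmwcmaa", "acwmmwcmaam"
Position 2: acwmmwcmaam

acwmmwcmaam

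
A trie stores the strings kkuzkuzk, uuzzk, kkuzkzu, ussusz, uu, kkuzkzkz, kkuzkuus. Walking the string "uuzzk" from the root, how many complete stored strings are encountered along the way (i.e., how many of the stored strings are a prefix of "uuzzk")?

2

Traverse "uuzzk" character by character; count nodes along the way that are marked as word ends.
Prefixes of the query that are stored words: "uu", "uuzzk"
Count: 2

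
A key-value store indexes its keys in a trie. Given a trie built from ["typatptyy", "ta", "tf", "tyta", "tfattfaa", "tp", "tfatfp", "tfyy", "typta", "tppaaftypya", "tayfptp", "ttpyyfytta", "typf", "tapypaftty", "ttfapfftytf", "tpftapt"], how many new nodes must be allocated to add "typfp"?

1

The longest prefix of "typfp" already in the trie is "typf" (length 4).
Each of the 1 remaining characters creates one node.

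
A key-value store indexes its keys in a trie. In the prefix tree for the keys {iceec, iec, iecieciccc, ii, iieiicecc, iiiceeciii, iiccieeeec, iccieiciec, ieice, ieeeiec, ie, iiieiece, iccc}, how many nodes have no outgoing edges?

10

A leaf is a node with no children — equivalently, the end of a word that is not a proper prefix of any other stored word.
Those words: "iccc", "iccieiciec", "iceec", "iecieciccc", "ieeeiec", "ieice", "iiccieeeec", "iieiicecc", "iiiceeciii", "iiieiece"
Leaf count: 10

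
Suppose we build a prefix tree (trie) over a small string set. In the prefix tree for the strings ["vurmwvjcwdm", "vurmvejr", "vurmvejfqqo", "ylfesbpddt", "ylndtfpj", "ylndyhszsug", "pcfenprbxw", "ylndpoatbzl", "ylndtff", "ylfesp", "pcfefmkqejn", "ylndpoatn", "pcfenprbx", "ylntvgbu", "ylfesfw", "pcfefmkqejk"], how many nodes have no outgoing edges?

Leaves are exactly the stored words that no other stored word extends.
Those words: "pcfefmkqejk", "pcfefmkqejn", "pcfenprbxw", "vurmvejfqqo", "vurmvejr", "vurmwvjcwdm", "ylfesbpddt", "ylfesfw", "ylfesp", "ylndpoatbzl", "ylndpoatn", "ylndtff", "ylndtfpj", "ylndyhszsug", "ylntvgbu"
Leaf count: 15

15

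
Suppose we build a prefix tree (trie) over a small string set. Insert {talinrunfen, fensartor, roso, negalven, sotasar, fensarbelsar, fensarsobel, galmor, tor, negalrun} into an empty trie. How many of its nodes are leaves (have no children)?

Leaves are exactly the stored words that no other stored word extends.
Those words: "fensarbelsar", "fensarsobel", "fensartor", "galmor", "negalrun", "negalven", "roso", "sotasar", "talinrunfen", "tor"
Leaf count: 10

10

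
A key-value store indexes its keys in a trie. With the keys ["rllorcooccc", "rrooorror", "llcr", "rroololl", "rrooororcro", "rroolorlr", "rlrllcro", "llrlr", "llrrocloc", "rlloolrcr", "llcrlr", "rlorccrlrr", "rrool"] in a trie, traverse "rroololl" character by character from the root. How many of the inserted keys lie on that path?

2

Traverse "rroololl" character by character; count nodes along the way that are marked as word ends.
Prefixes of the query that are stored words: "rrool", "rroololl"
Count: 2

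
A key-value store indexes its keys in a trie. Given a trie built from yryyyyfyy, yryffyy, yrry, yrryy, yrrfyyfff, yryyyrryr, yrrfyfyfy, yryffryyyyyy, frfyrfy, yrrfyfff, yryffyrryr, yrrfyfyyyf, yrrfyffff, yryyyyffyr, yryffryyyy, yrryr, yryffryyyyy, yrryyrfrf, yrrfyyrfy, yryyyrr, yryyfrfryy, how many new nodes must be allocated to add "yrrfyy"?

0

Every character of "yrrfyy" already lies on an existing path (it is a prefix of some stored word).
No new nodes are needed: 0.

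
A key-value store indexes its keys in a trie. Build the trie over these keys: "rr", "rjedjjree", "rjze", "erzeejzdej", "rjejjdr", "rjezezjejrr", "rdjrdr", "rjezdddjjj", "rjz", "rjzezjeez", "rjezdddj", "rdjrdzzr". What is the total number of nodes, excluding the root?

Insert word by word; a character creates a node only if that edge doesn't already exist:
  "rr" → 2 new (r, r)
  "rjedjjree" → prefix "r" already present; 8 new (j, e, d, j, j, r, e, e)
  "rjze" → prefix "rj" already present; 2 new (z, e)
  "erzeejzdej" → 10 new (e, r, z, e, e, j, z, d, e, j)
  "rjejjdr" → prefix "rje" already present; 4 new (j, j, d, r)
  "rjezezjejrr" → prefix "rje" already present; 8 new (z, e, z, j, e, j, r, r)
  "rdjrdr" → prefix "r" already present; 5 new (d, j, r, d, r)
  "rjezdddjjj" → prefix "rjez" already present; 6 new (d, d, d, j, j, j)
  "rjz" → prefix "rjz" already present; 0 new (none)
  "rjzezjeez" → prefix "rjze" already present; 5 new (z, j, e, e, z)
  "rjezdddj" → prefix "rjezdddj" already present; 0 new (none)
  "rdjrdzzr" → prefix "rdjrd" already present; 3 new (z, z, r)
Total nodes = 2 + 8 + 2 + 10 + 4 + 8 + 5 + 6 + 0 + 5 + 0 + 3 = 53

53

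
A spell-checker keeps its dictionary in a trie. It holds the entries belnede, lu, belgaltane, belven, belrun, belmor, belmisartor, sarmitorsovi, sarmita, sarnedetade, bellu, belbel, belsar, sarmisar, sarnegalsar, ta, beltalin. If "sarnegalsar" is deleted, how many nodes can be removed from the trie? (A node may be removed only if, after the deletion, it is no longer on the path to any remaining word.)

After clearing the end-marker at "sarnegalsar", prune upward until reaching a node still needed by another word.
The suffix "galsar" (6 nodes) is used only by "sarnegalsar"; the node for "sarne" still has the child "d", so pruning stops there.
Nodes removed: 6

6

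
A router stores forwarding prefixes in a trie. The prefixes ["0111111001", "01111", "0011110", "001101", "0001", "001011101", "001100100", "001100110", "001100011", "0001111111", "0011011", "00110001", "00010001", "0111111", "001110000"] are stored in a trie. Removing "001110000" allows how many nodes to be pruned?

4

After clearing the end-marker at "001110000", prune upward until reaching a node still needed by another word.
The suffix "0000" (4 nodes) is used only by "001110000"; the node for "00111" still has the child "1", so pruning stops there.
Nodes removed: 4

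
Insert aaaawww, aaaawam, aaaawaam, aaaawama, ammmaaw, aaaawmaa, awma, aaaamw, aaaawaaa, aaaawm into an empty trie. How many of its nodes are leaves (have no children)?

8

A leaf is a node with no children — equivalently, the end of a word that is not a proper prefix of any other stored word.
Those words: "aaaamw", "aaaawaaa", "aaaawaam", "aaaawama", "aaaawmaa", "aaaawww", "ammmaaw", "awma"
Leaf count: 8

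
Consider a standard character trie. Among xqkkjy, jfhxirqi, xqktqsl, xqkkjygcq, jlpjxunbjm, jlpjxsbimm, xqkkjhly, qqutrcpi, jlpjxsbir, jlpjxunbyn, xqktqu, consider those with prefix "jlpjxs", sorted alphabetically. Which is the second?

DFS of the "jlpjxs" subtree visits, in order: "jlpjxsbimm", "jlpjxsbir"
Position 2: jlpjxsbir

jlpjxsbir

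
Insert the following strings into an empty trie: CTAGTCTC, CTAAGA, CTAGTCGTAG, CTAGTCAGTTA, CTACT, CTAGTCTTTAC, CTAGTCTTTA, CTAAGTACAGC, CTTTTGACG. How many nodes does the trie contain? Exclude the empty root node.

Count nodes per top-level branch (shared prefixes stored once):
  'C'-branch (CTAAGA, CTAAGTACAGC, CTACT, CTAGTCAGTTA, CTAGTCGTAG, CTAGTCTC, CTAGTCTTTA, CTAGTCTTTAC, CTTTTGACG): 39 nodes
Sum: 39

39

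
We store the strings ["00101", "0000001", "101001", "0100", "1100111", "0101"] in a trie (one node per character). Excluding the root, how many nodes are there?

Trie structure (* marks end of a word):
(root)
├─ 0
│  ├─ 0
│  │  ├─ 0
│  │  │  └─ 0
│  │  │     └─ 0
│  │  │        └─ 0
│  │  │           └─ 1 *
│  │  └─ 1
│  │     └─ 0
│  │        └─ 1 *
│  └─ 1
│     └─ 0
│        ├─ 0 *
│        └─ 1 *
└─ 1
   ├─ 0
   │  └─ 1
   │     └─ 0
   │        └─ 0
   │           └─ 1 *
   └─ 1
      └─ 0
         └─ 0
            └─ 1
               └─ 1
                  └─ 1 *
Counting every labelled node above: 26.

26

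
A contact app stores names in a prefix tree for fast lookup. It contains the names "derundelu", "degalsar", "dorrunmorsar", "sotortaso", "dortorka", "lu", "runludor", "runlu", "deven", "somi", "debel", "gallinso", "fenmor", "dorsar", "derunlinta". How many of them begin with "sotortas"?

1

Walk to "sotortas"; the words in its subtree are exactly those with that prefix.
Words under "sotortas": sotortaso
Count: 1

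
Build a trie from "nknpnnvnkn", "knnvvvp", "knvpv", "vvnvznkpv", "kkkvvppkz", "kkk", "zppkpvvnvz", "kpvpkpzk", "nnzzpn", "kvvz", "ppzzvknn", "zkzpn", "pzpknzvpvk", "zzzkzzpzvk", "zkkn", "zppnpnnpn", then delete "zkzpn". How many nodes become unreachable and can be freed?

Walk "zkzpn" from the leaf back toward the root, removing each node that no remaining word uses.
The suffix "zpn" (3 nodes) is used only by "zkzpn"; the node for "zk" still has the child "k", so pruning stops there.
Nodes removed: 3

3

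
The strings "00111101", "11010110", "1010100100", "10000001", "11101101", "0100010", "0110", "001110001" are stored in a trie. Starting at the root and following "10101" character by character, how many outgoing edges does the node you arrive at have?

Walk "10101" from the root, arriving at one node.
Characters that immediately follow "10101" among the stored strings: {0}.
That node has 1 child edge.

1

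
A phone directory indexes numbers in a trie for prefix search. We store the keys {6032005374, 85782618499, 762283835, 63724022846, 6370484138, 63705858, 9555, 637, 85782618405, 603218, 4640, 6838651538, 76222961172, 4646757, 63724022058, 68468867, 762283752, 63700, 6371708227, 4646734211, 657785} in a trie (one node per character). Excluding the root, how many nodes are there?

113

For each word, the new-node count is its length minus the longest prefix already in the trie:
  "6032005374" → 10 new (6, 0, 3, 2, 0, 0, 5, 3, 7, 4)
  "85782618499" → 11 new (8, 5, 7, 8, 2, 6, 1, 8, 4, 9, 9)
  "762283835" → 9 new (7, 6, 2, 2, 8, 3, 8, 3, 5)
  "63724022846" → prefix "6" already present; 10 new (3, 7, 2, 4, 0, 2, 2, 8, 4, 6)
  "6370484138" → prefix "637" already present; 7 new (0, 4, 8, 4, 1, 3, 8)
  "63705858" → prefix "6370" already present; 4 new (5, 8, 5, 8)
  "9555" → 4 new (9, 5, 5, 5)
  "637" → prefix "637" already present; 0 new (none)
  "85782618405" → prefix "857826184" already present; 2 new (0, 5)
  "603218" → prefix "6032" already present; 2 new (1, 8)
  "4640" → 4 new (4, 6, 4, 0)
  "6838651538" → prefix "6" already present; 9 new (8, 3, 8, 6, 5, 1, 5, 3, 8)
  "76222961172" → prefix "7622" already present; 7 new (2, 9, 6, 1, 1, 7, 2)
  "4646757" → prefix "464" already present; 4 new (6, 7, 5, 7)
  "63724022058" → prefix "63724022" already present; 3 new (0, 5, 8)
  "68468867" → prefix "68" already present; 6 new (4, 6, 8, 8, 6, 7)
  "762283752" → prefix "762283" already present; 3 new (7, 5, 2)
  "63700" → prefix "6370" already present; 1 new (0)
  "6371708227" → prefix "637" already present; 7 new (1, 7, 0, 8, 2, 2, 7)
  "4646734211" → prefix "46467" already present; 5 new (3, 4, 2, 1, 1)
  "657785" → prefix "6" already present; 5 new (5, 7, 7, 8, 5)
Total nodes = 10 + 11 + 9 + 10 + 7 + 4 + 4 + 0 + 2 + 2 + 4 + 9 + 7 + 4 + 3 + 6 + 3 + 1 + 7 + 5 + 5 = 113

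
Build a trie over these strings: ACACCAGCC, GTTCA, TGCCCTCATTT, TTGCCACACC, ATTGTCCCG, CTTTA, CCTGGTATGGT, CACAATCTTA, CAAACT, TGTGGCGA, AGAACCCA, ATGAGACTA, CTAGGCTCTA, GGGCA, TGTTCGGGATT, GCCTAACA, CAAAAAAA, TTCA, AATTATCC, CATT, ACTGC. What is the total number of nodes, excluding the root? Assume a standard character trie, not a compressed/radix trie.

135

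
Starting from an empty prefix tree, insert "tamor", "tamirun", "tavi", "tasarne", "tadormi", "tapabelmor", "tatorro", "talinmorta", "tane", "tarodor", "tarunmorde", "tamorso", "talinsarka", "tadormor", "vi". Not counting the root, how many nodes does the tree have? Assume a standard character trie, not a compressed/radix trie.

67

Trace insertions, counting only characters that open a new branch:
  "tamor" → 5 new (t, a, m, o, r)
  "tamirun" → prefix "tam" already present; 4 new (i, r, u, n)
  "tavi" → prefix "ta" already present; 2 new (v, i)
  "tasarne" → prefix "ta" already present; 5 new (s, a, r, n, e)
  "tadormi" → prefix "ta" already present; 5 new (d, o, r, m, i)
  "tapabelmor" → prefix "ta" already present; 8 new (p, a, b, e, l, m, o, r)
  "tatorro" → prefix "ta" already present; 5 new (t, o, r, r, o)
  "talinmorta" → prefix "ta" already present; 8 new (l, i, n, m, o, r, t, a)
  "tane" → prefix "ta" already present; 2 new (n, e)
  "tarodor" → prefix "ta" already present; 5 new (r, o, d, o, r)
  "tarunmorde" → prefix "tar" already present; 7 new (u, n, m, o, r, d, e)
  "tamorso" → prefix "tamor" already present; 2 new (s, o)
  "talinsarka" → prefix "talin" already present; 5 new (s, a, r, k, a)
  "tadormor" → prefix "tadorm" already present; 2 new (o, r)
  "vi" → 2 new (v, i)
Total nodes = 5 + 4 + 2 + 5 + 5 + 8 + 5 + 8 + 2 + 5 + 7 + 2 + 5 + 2 + 2 = 67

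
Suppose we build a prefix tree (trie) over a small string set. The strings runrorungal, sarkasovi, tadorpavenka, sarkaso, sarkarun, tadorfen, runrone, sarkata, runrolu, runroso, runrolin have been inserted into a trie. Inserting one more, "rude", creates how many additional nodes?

2

The longest prefix of "rude" already in the trie is "ru" (length 2).
So 4 − 2 = 2 new nodes.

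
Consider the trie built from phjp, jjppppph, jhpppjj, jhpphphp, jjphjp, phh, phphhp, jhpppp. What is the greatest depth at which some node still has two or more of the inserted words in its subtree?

Equivalently: take the maximum, over all pairs, of their longest common prefix length.
e.g. "jhpppjj" and "jhpppp" share the prefix "jhppp" of length 5; no pair shares a longer one.
Longest shared-prefix length: 5

5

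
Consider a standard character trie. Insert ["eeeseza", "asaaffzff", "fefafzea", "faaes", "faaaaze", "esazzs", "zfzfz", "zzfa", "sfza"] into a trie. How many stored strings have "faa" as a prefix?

2

Filter for entries beginning with "faa":
Words under "faa": faaaaze, faaes
Count: 2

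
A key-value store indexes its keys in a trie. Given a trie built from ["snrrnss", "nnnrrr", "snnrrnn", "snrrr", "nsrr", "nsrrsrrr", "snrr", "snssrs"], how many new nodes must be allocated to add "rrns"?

4

"rrns" shares no prefix with any stored word, so all 4 characters open new nodes.
4 − 0 = 4 new nodes.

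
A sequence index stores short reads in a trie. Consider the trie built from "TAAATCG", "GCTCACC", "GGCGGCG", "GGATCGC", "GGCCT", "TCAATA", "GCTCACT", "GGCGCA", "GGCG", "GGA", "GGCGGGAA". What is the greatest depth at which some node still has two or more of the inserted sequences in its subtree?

Look for the deepest trie node that still has at least two words in its subtree.
"GCTCACC" and "GCTCACT" agree on "GCTCAC" (6 characters) before diverging; nothing deeper is shared.
Longest shared-prefix length: 6

6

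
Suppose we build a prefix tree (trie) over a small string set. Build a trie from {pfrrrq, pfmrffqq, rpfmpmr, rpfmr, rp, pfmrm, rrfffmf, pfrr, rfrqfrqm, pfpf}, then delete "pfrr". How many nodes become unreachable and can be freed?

A node on "pfrr"'s path can go only if nothing else ends at it or branches off below it.
Every node on "pfrr" is still needed (e.g. by "pfrrrq"), so nothing is freed.
Nodes removed: 0

0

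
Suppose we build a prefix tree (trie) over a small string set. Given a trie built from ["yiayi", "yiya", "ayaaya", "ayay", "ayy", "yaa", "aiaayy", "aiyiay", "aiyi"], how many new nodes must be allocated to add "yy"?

Walking "yy" from the root, the first 1 characters ("y") follow existing edges; "y" is the first miss.
So 2 − 1 = 1 new nodes.

1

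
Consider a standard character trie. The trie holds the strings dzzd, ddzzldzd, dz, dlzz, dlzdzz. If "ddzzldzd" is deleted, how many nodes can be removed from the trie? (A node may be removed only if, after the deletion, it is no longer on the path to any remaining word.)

7

After clearing the end-marker at "ddzzldzd", prune upward until reaching a node still needed by another word.
The suffix "dzzldzd" (7 nodes) is used only by "ddzzldzd"; the node for "d" still has the child "z", so pruning stops there.
Nodes removed: 7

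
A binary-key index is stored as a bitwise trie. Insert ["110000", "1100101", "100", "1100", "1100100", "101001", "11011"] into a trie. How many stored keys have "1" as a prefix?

Walk to "1"; the words in its subtree are exactly those with that prefix.
Matches: "100", "101001", "1100", "110000", "1100100", "1100101", "11011"
Count: 7

7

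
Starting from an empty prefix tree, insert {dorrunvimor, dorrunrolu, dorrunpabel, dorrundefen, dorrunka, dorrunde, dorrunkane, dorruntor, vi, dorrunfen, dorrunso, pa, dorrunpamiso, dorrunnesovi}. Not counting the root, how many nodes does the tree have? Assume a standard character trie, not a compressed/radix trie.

Insert word by word; a character creates a node only if that edge doesn't already exist:
  "dorrunvimor" → 11 new (d, o, r, r, u, n, v, i, m, o, r)
  "dorrunrolu" → prefix "dorrun" already present; 4 new (r, o, l, u)
  "dorrunpabel" → prefix "dorrun" already present; 5 new (p, a, b, e, l)
  "dorrundefen" → prefix "dorrun" already present; 5 new (d, e, f, e, n)
  "dorrunka" → prefix "dorrun" already present; 2 new (k, a)
  "dorrunde" → prefix "dorrunde" already present; 0 new (none)
  "dorrunkane" → prefix "dorrunka" already present; 2 new (n, e)
  "dorruntor" → prefix "dorrun" already present; 3 new (t, o, r)
  "vi" → 2 new (v, i)
  "dorrunfen" → prefix "dorrun" already present; 3 new (f, e, n)
  "dorrunso" → prefix "dorrun" already present; 2 new (s, o)
  "pa" → 2 new (p, a)
  "dorrunpamiso" → prefix "dorrunpa" already present; 4 new (m, i, s, o)
  "dorrunnesovi" → prefix "dorrun" already present; 6 new (n, e, s, o, v, i)
Total nodes = 11 + 4 + 5 + 5 + 2 + 0 + 2 + 3 + 2 + 3 + 2 + 2 + 4 + 6 = 51

51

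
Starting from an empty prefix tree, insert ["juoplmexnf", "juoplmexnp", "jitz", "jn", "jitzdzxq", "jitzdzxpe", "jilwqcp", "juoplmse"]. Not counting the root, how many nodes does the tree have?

Trie structure (* marks end of a word):
(root)
└─ j
   ├─ i
   │  ├─ l
   │  │  └─ w
   │  │     └─ q
   │  │        └─ c
   │  │           └─ p *
   │  └─ t
   │     └─ z *
   │        └─ d
   │           └─ z
   │              └─ x
   │                 ├─ p
   │                 │  └─ e *
   │                 └─ q *
   ├─ n *
   └─ u
      └─ o
         └─ p
            └─ l
               └─ m
                  ├─ e
                  │  └─ x
                  │     └─ n
                  │        ├─ f *
                  │        └─ p *
                  └─ s
                     └─ e *
Counting every labelled node above: 28.

28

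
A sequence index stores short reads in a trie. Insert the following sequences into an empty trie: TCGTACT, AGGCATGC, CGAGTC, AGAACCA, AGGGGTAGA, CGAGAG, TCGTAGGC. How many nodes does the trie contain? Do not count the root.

37

Count nodes per top-level branch (shared prefixes stored once):
  'A'-branch (AGAACCA, AGGCATGC, AGGGGTAGA): 19 nodes
  'C'-branch (CGAGAG, CGAGTC): 8 nodes
  'T'-branch (TCGTACT, TCGTAGGC): 10 nodes
Sum: 37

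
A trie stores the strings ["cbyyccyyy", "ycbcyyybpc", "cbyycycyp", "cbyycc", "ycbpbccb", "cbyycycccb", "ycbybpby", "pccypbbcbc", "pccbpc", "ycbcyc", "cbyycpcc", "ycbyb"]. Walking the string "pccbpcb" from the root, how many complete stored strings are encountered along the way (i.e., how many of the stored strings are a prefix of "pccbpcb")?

Traverse "pccbpcb" character by character; count nodes along the way that are marked as word ends.
Prefixes of the query that are stored words: "pccbpc"
Count: 1

1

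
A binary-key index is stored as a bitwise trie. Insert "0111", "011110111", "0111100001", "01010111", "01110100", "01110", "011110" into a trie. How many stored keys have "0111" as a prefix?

6

Walk to "0111"; the words in its subtree are exactly those with that prefix.
Matches: "0111", "01110", "01110100", "011110", "0111100001", "011110111"
Count: 6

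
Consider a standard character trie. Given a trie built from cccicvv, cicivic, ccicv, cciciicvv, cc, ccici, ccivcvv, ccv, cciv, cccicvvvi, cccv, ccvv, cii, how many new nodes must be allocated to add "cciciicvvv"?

The longest prefix of "cciciicvvv" already in the trie is "cciciicvv" (length 9).
So 10 − 9 = 1 new nodes.

1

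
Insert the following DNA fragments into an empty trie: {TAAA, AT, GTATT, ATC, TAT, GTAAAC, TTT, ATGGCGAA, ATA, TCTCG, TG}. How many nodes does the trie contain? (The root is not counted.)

Trie structure (* marks end of a word):
(root)
├─ A
│  └─ T *
│     ├─ A *
│     ├─ C *
│     └─ G
│        └─ G
│           └─ C
│              └─ G
│                 └─ A
│                    └─ A *
├─ G
│  └─ T
│     └─ A
│        ├─ A
│        │  └─ A
│        │     └─ C *
│        └─ T
│           └─ T *
└─ T
   ├─ A
   │  ├─ A
   │  │  └─ A *
   │  └─ T *
   ├─ C
   │  └─ T
   │     └─ C
   │        └─ G *
   ├─ G *
   └─ T
      └─ T *
Counting every labelled node above: 30.

30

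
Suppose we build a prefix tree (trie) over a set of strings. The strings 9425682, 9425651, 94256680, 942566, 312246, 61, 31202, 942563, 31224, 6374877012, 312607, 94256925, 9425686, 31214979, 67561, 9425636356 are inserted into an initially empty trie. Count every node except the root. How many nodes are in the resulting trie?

Count nodes per top-level branch (shared prefixes stored once):
  '3'-branch (31202, 31214979, 31224, 312246, 312607): 16 nodes
  '6'-branch (61, 6374877012, 67561): 15 nodes
  '9'-branch (942563, 9425636356, 9425651, 942566, 94256680, 9425682, 9425686, 94256925): 21 nodes
Sum: 52

52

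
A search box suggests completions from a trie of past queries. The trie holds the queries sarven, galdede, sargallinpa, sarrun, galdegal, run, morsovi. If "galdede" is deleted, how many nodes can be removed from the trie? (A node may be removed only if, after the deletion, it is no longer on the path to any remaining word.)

2

Walk "galdede" from the leaf back toward the root, removing each node that no remaining word uses.
The suffix "de" (2 nodes) is used only by "galdede"; the node for "galde" still has the child "g", so pruning stops there.
Nodes removed: 2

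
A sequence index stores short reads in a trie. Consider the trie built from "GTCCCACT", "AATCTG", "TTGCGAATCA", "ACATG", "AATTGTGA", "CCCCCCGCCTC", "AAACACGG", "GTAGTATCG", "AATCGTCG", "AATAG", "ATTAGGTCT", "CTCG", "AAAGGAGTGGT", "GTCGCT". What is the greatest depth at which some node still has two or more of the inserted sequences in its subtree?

4

Look for the deepest trie node that still has at least two words in its subtree.
"AATCGTCG" and "AATCTG" agree on "AATC" (4 characters) before diverging; nothing deeper is shared.
Longest shared-prefix length: 4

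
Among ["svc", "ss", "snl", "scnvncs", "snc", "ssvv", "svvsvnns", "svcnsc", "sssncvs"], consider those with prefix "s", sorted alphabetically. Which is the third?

snl

DFS of the "s" subtree visits, in order: "scnvncs", "snc", "snl", "ss", "sssncvs", "ssvv", "svc", "svcnsc", "svvsvnns"
Position 3: snl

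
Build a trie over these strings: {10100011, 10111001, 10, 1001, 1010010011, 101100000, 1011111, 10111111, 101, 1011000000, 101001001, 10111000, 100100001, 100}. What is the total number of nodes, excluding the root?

35

Trace insertions, counting only characters that open a new branch:
  "10100011" → 8 new (1, 0, 1, 0, 0, 0, 1, 1)
  "10111001" → prefix "101" already present; 5 new (1, 1, 0, 0, 1)
  "10" → prefix "10" already present; 0 new (none)
  "1001" → prefix "10" already present; 2 new (0, 1)
  "1010010011" → prefix "10100" already present; 5 new (1, 0, 0, 1, 1)
  "101100000" → prefix "1011" already present; 5 new (0, 0, 0, 0, 0)
  "1011111" → prefix "10111" already present; 2 new (1, 1)
  "10111111" → prefix "1011111" already present; 1 new (1)
  "101" → prefix "101" already present; 0 new (none)
  "1011000000" → prefix "101100000" already present; 1 new (0)
  "101001001" → prefix "101001001" already present; 0 new (none)
  "10111000" → prefix "1011100" already present; 1 new (0)
  "100100001" → prefix "1001" already present; 5 new (0, 0, 0, 0, 1)
  "100" → prefix "100" already present; 0 new (none)
Total nodes = 8 + 5 + 0 + 2 + 5 + 5 + 2 + 1 + 0 + 1 + 0 + 1 + 5 + 0 = 35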